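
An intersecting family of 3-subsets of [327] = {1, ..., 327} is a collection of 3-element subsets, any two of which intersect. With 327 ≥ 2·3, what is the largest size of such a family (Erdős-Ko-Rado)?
max |F| = C(326, 2) = 52975

The Erdős-Ko-Rado theorem states: for n ≥ 2k, an intersecting family of k-subsets of an n-element set has size at most C(n − 1, k − 1), with equality for 'star' families {A ⊆ [n] : |A| = k, i ∈ A} (fix an element i). For n = 327, k = 3: C(326, 2) = 52975.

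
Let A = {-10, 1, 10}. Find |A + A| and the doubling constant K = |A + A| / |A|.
K = |A + A| / |A| = 6/3 = 2

Enumerate A + A = {a + b : a, b ∈ A}. With |A| = 3, there are |A|^2 = 9 ordered sum pairs; collecting distinct values, A + A = {-20, -9, 0, 2, 11, 20}, so |A + A| = 6. Thus K = 6/3 = 2. For comparison, the minimum possible |A + A| over all 3-element sets is 2·3 − 1 = 5 (so min K = 5/3), attained only by arithmetic progressions.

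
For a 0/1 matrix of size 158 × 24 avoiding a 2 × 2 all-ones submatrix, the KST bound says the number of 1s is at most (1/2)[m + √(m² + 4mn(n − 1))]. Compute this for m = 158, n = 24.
z(158, 24; 2, 2) ≤ (1/2)[158 + √(158² + 4·158·24·23)] = (1/2)[158 + √373828] = 384.7074

Kővári–Sós–Turán: let r_1, ..., r_158 be the row sums and z = Σ r_i the total number of 1s. Each pair of columns can share at most one row with both entries 1 (else a 2×2 all-ones block appears), so Σ_i C(r_i, 2) ≤ C(24, 2) = 276. By convexity Σ_i C(r_i, 2) ≥ 158·C(z/158, 2) = z(z − 158)/(2·158), giving z² − 158z − 158·24·23 ≤ 0 and hence z ≤ (1/2)[158 + √(24964 + 4·87216)] = (1/2)[158 + √373828] ≈ (1/2)(158 + 611.4148) = 384.7074.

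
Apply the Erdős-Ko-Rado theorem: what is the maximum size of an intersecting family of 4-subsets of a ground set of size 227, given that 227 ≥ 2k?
max |F| = C(226, 3) = 1898400

The Erdős-Ko-Rado theorem states: for n ≥ 2k, an intersecting family of k-subsets of an n-element set has size at most C(n − 1, k − 1), with equality for 'star' families {A ⊆ [n] : |A| = k, i ∈ A} (fix an element i). For n = 227, k = 4: C(226, 3) = 1898400.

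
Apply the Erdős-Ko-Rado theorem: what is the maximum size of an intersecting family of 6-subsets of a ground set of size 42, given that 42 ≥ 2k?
max |F| = C(41, 5) = 749398

The Erdős-Ko-Rado theorem states: for n ≥ 2k, an intersecting family of k-subsets of an n-element set has size at most C(n − 1, k − 1), with equality for 'star' families {A ⊆ [n] : |A| = k, i ∈ A} (fix an element i). For n = 42, k = 6: C(41, 5) = 749398.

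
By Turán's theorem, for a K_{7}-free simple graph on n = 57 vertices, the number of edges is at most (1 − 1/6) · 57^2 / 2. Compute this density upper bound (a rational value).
Turán density bound = (5/6) · 57^2/2 = 5415/4 ≈ 1353.75

Turán's theorem: ex(n, K_{r+1}) is achieved by the complete r-partite Turán graph T(n, r) with parts as balanced as possible, and is at most (1 − 1/r) · n^2/2. For r = 6, n = 57: the density bound is (5/6) · 3249/2 = 5415/4 ≈ 1353.75. The integer-valued extremum is e(T(57, 6)) = 1353, which is strictly less than the density bound 5415/4 since 6 ∤ 57 (the parts of T(57, 6) cannot all be equal).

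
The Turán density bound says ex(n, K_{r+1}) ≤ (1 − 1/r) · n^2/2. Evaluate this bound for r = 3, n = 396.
Turán density bound = (2/3) · 396^2/2 = 52272

Turán's theorem: ex(n, K_{r+1}) is achieved by the complete r-partite Turán graph T(n, r) with parts as balanced as possible, and is at most (1 − 1/r) · n^2/2. For r = 3, n = 396: the density bound is (2/3) · 156816/2 = 52272. Since 3 ∣ 396, the Turán graph T(396, 3) has parts of equal size 132, and its edge count e(T(396, 3)) = 52272 attains the density bound exactly.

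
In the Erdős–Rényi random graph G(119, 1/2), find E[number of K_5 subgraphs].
E[# K_5] = C(119, 5) · (1/2)^C(5, 2) = 182637273 / 2^10 ≈ 178356.711914

For each 5-subset S of vertices (there are C(119, 5) = 182637273 such S), let X_S = 1 if S induces a K_5 (all C(5, 2) = 10 edges present). Then P(X_S = 1) = (1/2)^10 = 1/1024. By linearity of expectation, E[# K_5] = C(119, 5) · (1/2)^10 = 182637273 / 1024 ≈ 178356.711914.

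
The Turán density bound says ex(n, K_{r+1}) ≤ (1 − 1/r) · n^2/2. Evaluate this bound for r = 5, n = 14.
Turán density bound = (4/5) · 14^2/2 = 392/5 ≈ 78.4

Turán's theorem: ex(n, K_{r+1}) is achieved by the complete r-partite Turán graph T(n, r) with parts as balanced as possible, and is at most (1 − 1/r) · n^2/2. For r = 5, n = 14: the density bound is (4/5) · 196/2 = 392/5 ≈ 78.4. The integer-valued extremum is e(T(14, 5)) = 78, which is strictly less than the density bound 392/5 since 5 ∤ 14 (the parts of T(14, 5) cannot all be equal).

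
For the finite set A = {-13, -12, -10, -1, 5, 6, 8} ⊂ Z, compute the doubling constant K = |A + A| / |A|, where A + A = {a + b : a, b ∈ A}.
K = |A + A| / |A| = 24/7

Enumerate A + A = {a + b : a, b ∈ A}. With |A| = 7, there are |A|^2 = 49 ordered sum pairs; collecting distinct values, A + A = {-26, -25, -24, -23, -22, -20, -14, -13, -11, -8, -7, -6, -5, -4, -2, 4, 5, 7, 10, 11, 12, 13, 14, 16}, so |A + A| = 24. Thus K = 24/7. For comparison, the minimum possible |A + A| over all 7-element sets is 2·7 − 1 = 13 (so min K = 13/7), attained only by arithmetic progressions.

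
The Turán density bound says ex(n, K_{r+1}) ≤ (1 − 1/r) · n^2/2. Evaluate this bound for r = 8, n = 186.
Turán density bound = (7/8) · 186^2/2 = 60543/4 ≈ 15135.75

Turán's theorem: ex(n, K_{r+1}) is achieved by the complete r-partite Turán graph T(n, r) with parts as balanced as possible, and is at most (1 − 1/r) · n^2/2. For r = 8, n = 186: the density bound is (7/8) · 34596/2 = 60543/4 ≈ 15135.75. The integer-valued extremum is e(T(186, 8)) = 15135, which is strictly less than the density bound 60543/4 since 8 ∤ 186 (the parts of T(186, 8) cannot all be equal).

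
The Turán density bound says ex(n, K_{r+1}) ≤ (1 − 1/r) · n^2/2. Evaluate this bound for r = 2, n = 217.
Turán density bound = (1/2) · 217^2/2 = 47089/4 ≈ 11772.25

Turán's theorem: ex(n, K_{r+1}) is achieved by the complete r-partite Turán graph T(n, r) with parts as balanced as possible, and is at most (1 − 1/r) · n^2/2. For r = 2, n = 217: the density bound is (1/2) · 47089/2 = 47089/4 ≈ 11772.25. The integer-valued extremum is e(T(217, 2)) = 11772, which is strictly less than the density bound 47089/4 since 2 ∤ 217 (the parts of T(217, 2) cannot all be equal).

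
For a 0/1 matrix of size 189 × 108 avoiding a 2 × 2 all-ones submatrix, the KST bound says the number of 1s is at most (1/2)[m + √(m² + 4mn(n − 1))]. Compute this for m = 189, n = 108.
z(189, 108; 2, 2) ≤ (1/2)[189 + √(189² + 4·189·108·107)] = (1/2)[189 + √8772057] = 1575.3829

Kővári–Sós–Turán: let r_1, ..., r_189 be the row sums and z = Σ r_i the total number of 1s. Each pair of columns can share at most one row with both entries 1 (else a 2×2 all-ones block appears), so Σ_i C(r_i, 2) ≤ C(108, 2) = 5778. By convexity Σ_i C(r_i, 2) ≥ 189·C(z/189, 2) = z(z − 189)/(2·189), giving z² − 189z − 189·108·107 ≤ 0 and hence z ≤ (1/2)[189 + √(35721 + 4·2184084)] = (1/2)[189 + √8772057] ≈ (1/2)(189 + 2961.7659) = 1575.3829.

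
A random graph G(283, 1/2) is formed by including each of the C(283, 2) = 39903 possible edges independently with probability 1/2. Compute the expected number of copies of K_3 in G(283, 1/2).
E[# K_3] = C(283, 3) · (1/2)^C(3, 2) = 3737581 / 2^3 = 467197.625

For each 3-subset S of vertices (there are C(283, 3) = 3737581 such S), let X_S = 1 if S induces a K_3 (all C(3, 2) = 3 edges present). Then P(X_S = 1) = (1/2)^3 = 1/8. By linearity of expectation, E[# K_3] = C(283, 3) · (1/2)^3 = 3737581 / 8 = 467197.625.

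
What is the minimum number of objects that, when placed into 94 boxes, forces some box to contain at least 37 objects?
n = (37 − 1)·94 + 1 = 3385

By the generalised pigeonhole principle, to guarantee some box contains ≥ r objects we need more than (r − 1) · k objects total. Threshold: n = (r − 1) · k + 1. With r = 37 and k = 94: n = 36 · 94 + 1 = 3384 + 1 = 3385. For n = 3384 = 36 · 94, we can put exactly 36 objects in every box, avoiding 37 in any single one — so 3385 is tight.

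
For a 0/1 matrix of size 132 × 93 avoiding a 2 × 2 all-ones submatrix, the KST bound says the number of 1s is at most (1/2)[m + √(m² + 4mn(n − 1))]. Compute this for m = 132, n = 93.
z(132, 93; 2, 2) ≤ (1/2)[132 + √(132² + 4·132·93·92)] = (1/2)[132 + √4534992] = 1130.776

Kővári–Sós–Turán: let r_1, ..., r_132 be the row sums and z = Σ r_i the total number of 1s. Each pair of columns can share at most one row with both entries 1 (else a 2×2 all-ones block appears), so Σ_i C(r_i, 2) ≤ C(93, 2) = 4278. By convexity Σ_i C(r_i, 2) ≥ 132·C(z/132, 2) = z(z − 132)/(2·132), giving z² − 132z − 132·93·92 ≤ 0 and hence z ≤ (1/2)[132 + √(17424 + 4·1129392)] = (1/2)[132 + √4534992] ≈ (1/2)(132 + 2129.5521) = 1130.776.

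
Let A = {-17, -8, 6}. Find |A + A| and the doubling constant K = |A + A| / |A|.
K = |A + A| / |A| = 6/3 = 2

Enumerate A + A = {a + b : a, b ∈ A}. With |A| = 3, there are |A|^2 = 9 ordered sum pairs; collecting distinct values, A + A = {-34, -25, -16, -11, -2, 12}, so |A + A| = 6. Thus K = 6/3 = 2. For comparison, the minimum possible |A + A| over all 3-element sets is 2·3 − 1 = 5 (so min K = 5/3), attained only by arithmetic progressions.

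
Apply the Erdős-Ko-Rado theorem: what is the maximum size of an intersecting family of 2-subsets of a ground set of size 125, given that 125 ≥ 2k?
max |F| = C(124, 1) = 124

Erdős-Ko-Rado (1961): when n ≥ 2k, max |F| = C(n−1, k−1). The bound is attained by the star {A : i ∈ A} for any fixed i ∈ [n]. Here C(125−1, 2−1) = C(124, 1) = 124.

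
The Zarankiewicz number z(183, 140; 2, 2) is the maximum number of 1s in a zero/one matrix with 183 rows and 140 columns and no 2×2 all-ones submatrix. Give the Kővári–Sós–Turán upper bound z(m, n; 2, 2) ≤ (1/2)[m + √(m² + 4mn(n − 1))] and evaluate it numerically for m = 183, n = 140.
z(183, 140; 2, 2) ≤ (1/2)[183 + √(183² + 4·183·140·139)] = (1/2)[183 + √14278209] = 1980.8259

Kővári–Sós–Turán: let r_1, ..., r_183 be the row sums and z = Σ r_i the total number of 1s. Each pair of columns can share at most one row with both entries 1 (else a 2×2 all-ones block appears), so Σ_i C(r_i, 2) ≤ C(140, 2) = 9730. By convexity Σ_i C(r_i, 2) ≥ 183·C(z/183, 2) = z(z − 183)/(2·183), giving z² − 183z − 183·140·139 ≤ 0 and hence z ≤ (1/2)[183 + √(33489 + 4·3561180)] = (1/2)[183 + √14278209] ≈ (1/2)(183 + 3778.6517) = 1980.8259.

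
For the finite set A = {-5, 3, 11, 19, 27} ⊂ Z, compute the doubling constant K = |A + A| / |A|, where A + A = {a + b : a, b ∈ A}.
K = |A + A| / |A| = 9/5

Enumerate A + A = {a + b : a, b ∈ A}. With |A| = 5, there are |A|^2 = 25 ordered sum pairs; collecting distinct values, A + A = {-10, -2, 6, 14, 22, 30, 38, 46, 54}, so |A + A| = 9. Thus K = 9/5. Here |A + A| = 2|A| − 1 = 9, the minimum possible — so K = 9/5 is minimal, which holds iff A is an arithmetic progression.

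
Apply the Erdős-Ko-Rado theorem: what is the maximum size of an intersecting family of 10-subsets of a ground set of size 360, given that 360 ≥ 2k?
max |F| = C(359, 9) = 246711138164258196

The Erdős-Ko-Rado theorem states: for n ≥ 2k, an intersecting family of k-subsets of an n-element set has size at most C(n − 1, k − 1), with equality for 'star' families {A ⊆ [n] : |A| = k, i ∈ A} (fix an element i). For n = 360, k = 10: C(359, 9) = 246711138164258196.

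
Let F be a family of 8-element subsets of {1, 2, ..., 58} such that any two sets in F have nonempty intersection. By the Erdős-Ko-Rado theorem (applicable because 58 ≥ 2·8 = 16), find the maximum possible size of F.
max |F| = C(57, 7) = 264385836

Erdős-Ko-Rado (1961): when n ≥ 2k, max |F| = C(n−1, k−1). The bound is attained by the star {A : i ∈ A} for any fixed i ∈ [n]. Here C(58−1, 8−1) = C(57, 7) = 264385836.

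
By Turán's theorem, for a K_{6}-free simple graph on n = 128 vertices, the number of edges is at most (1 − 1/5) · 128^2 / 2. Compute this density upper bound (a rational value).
Turán density bound = (4/5) · 128^2/2 = 32768/5 ≈ 6553.6

Turán's theorem: ex(n, K_{r+1}) is achieved by the complete r-partite Turán graph T(n, r) with parts as balanced as possible, and is at most (1 − 1/r) · n^2/2. For r = 5, n = 128: the density bound is (4/5) · 16384/2 = 32768/5 ≈ 6553.6. The integer-valued extremum is e(T(128, 5)) = 6553, which is strictly less than the density bound 32768/5 since 5 ∤ 128 (the parts of T(128, 5) cannot all be equal).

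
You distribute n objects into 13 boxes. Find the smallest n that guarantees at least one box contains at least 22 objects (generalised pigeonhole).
n = (22 − 1)·13 + 1 = 274

By the generalised pigeonhole principle, to guarantee some box contains ≥ r objects we need more than (r − 1) · k objects total. Threshold: n = (r − 1) · k + 1. With r = 22 and k = 13: n = 21 · 13 + 1 = 273 + 1 = 274. For n = 273 = 21 · 13, we can put exactly 21 objects in every box, avoiding 22 in any single one — so 274 is tight.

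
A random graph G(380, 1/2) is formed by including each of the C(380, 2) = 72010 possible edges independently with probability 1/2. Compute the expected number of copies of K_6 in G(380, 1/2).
E[# K_6] = C(380, 6) · (1/2)^C(6, 2) = 4019227348500 / 2^15 = 1004806837125/8192 ≈ 122657084.609985

For each 6-subset S of vertices (there are C(380, 6) = 4019227348500 such S), let X_S = 1 if S induces a K_6 (all C(6, 2) = 15 edges present). Then P(X_S = 1) = (1/2)^15 = 1/32768. By linearity of expectation, E[# K_6] = C(380, 6) · (1/2)^15 = 4019227348500 / 32768 = 1004806837125/8192 ≈ 122657084.609985.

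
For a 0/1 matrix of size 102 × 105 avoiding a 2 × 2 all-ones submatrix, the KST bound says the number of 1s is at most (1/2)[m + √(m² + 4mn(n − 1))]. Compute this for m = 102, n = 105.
z(102, 105; 2, 2) ≤ (1/2)[102 + √(102² + 4·102·105·104)] = (1/2)[102 + √4465764] = 1107.6177

Kővári–Sós–Turán: let r_1, ..., r_102 be the row sums and z = Σ r_i the total number of 1s. Each pair of columns can share at most one row with both entries 1 (else a 2×2 all-ones block appears), so Σ_i C(r_i, 2) ≤ C(105, 2) = 5460. By convexity Σ_i C(r_i, 2) ≥ 102·C(z/102, 2) = z(z − 102)/(2·102), giving z² − 102z − 102·105·104 ≤ 0 and hence z ≤ (1/2)[102 + √(10404 + 4·1113840)] = (1/2)[102 + √4465764] ≈ (1/2)(102 + 2113.2354) = 1107.6177.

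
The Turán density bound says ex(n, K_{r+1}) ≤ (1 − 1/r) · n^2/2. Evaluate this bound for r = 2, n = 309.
Turán density bound = (1/2) · 309^2/2 = 95481/4 ≈ 23870.25

Turán's theorem: ex(n, K_{r+1}) is achieved by the complete r-partite Turán graph T(n, r) with parts as balanced as possible, and is at most (1 − 1/r) · n^2/2. For r = 2, n = 309: the density bound is (1/2) · 95481/2 = 95481/4 ≈ 23870.25. The integer-valued extremum is e(T(309, 2)) = 23870, which is strictly less than the density bound 95481/4 since 2 ∤ 309 (the parts of T(309, 2) cannot all be equal).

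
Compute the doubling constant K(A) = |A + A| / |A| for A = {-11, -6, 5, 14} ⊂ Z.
K = |A + A| / |A| = 10/4 = 5/2

Enumerate A + A = {a + b : a, b ∈ A}. With |A| = 4, there are |A|^2 = 16 ordered sum pairs; collecting distinct values, A + A = {-22, -17, -12, -6, -1, 3, 8, 10, 19, 28}, so |A + A| = 10. Thus K = 10/4 = 5/2. For comparison, the minimum possible |A + A| over all 4-element sets is 2·4 − 1 = 7 (so min K = 7/4), attained only by arithmetic progressions.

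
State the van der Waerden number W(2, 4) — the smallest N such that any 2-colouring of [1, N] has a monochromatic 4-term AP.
W(2, 4) = 35

W(2, 4) = 35. The lower bound W(2, 4) > 34 comes from an explicit good 2-colouring of [1, 34]; the upper bound W(2, 4) ≤ 35 was verified by exhaustive search over 2-colourings of [1, 35].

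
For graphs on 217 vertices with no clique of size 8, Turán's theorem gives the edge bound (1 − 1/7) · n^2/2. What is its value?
Turán density bound = (6/7) · 217^2/2 = 20181

Turán's theorem: ex(n, K_{r+1}) is achieved by the complete r-partite Turán graph T(n, r) with parts as balanced as possible, and is at most (1 − 1/r) · n^2/2. For r = 7, n = 217: the density bound is (6/7) · 47089/2 = 20181. Since 7 ∣ 217, the Turán graph T(217, 7) has parts of equal size 31, and its edge count e(T(217, 7)) = 20181 attains the density bound exactly.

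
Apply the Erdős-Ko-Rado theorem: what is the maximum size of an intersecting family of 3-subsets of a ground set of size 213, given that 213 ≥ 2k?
max |F| = C(212, 2) = 22366

Erdős-Ko-Rado (1961): when n ≥ 2k, max |F| = C(n−1, k−1). The bound is attained by the star {A : i ∈ A} for any fixed i ∈ [n]. Here C(213−1, 3−1) = C(212, 2) = 22366.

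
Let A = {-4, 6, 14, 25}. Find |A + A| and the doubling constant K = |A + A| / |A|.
K = |A + A| / |A| = 10/4 = 5/2

Enumerate A + A = {a + b : a, b ∈ A}. With |A| = 4, there are |A|^2 = 16 ordered sum pairs; collecting distinct values, A + A = {-8, 2, 10, 12, 20, 21, 28, 31, 39, 50}, so |A + A| = 10. Thus K = 10/4 = 5/2. For comparison, the minimum possible |A + A| over all 4-element sets is 2·4 − 1 = 7 (so min K = 7/4), attained only by arithmetic progressions.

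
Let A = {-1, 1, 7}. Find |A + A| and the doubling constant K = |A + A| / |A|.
K = |A + A| / |A| = 6/3 = 2

Enumerate A + A = {a + b : a, b ∈ A}. With |A| = 3, there are |A|^2 = 9 ordered sum pairs; collecting distinct values, A + A = {-2, 0, 2, 6, 8, 14}, so |A + A| = 6. Thus K = 6/3 = 2. For comparison, the minimum possible |A + A| over all 3-element sets is 2·3 − 1 = 5 (so min K = 5/3), attained only by arithmetic progressions.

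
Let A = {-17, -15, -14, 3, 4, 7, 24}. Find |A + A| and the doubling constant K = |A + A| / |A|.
K = |A + A| / |A| = 24/7

Enumerate A + A = {a + b : a, b ∈ A}. With |A| = 7, there are |A|^2 = 49 ordered sum pairs; collecting distinct values, A + A = {-34, -32, -31, -30, -29, -28, -14, -13, -12, -11, -10, -8, -7, 6, 7, 8, 9, 10, 11, 14, 27, 28, 31, 48}, so |A + A| = 24. Thus K = 24/7. For comparison, the minimum possible |A + A| over all 7-element sets is 2·7 − 1 = 13 (so min K = 13/7), attained only by arithmetic progressions.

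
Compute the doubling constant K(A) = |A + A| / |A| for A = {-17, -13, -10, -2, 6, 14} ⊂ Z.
K = |A + A| / |A| = 18/6 = 3

Enumerate A + A = {a + b : a, b ∈ A}. With |A| = 6, there are |A|^2 = 36 ordered sum pairs; collecting distinct values, A + A = {-34, -30, -27, -26, -23, -20, -19, -15, -12, -11, -7, -4, -3, 1, 4, 12, 20, 28}, so |A + A| = 18. Thus K = 18/6 = 3. For comparison, the minimum possible |A + A| over all 6-element sets is 2·6 − 1 = 11 (so min K = 11/6), attained only by arithmetic progressions.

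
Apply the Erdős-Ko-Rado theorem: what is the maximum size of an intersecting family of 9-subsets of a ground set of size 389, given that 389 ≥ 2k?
max |F| = C(388, 8) = 11846458524848112

Erdős-Ko-Rado (1961): when n ≥ 2k, max |F| = C(n−1, k−1). The bound is attained by the star {A : i ∈ A} for any fixed i ∈ [n]. Here C(389−1, 9−1) = C(388, 8) = 11846458524848112.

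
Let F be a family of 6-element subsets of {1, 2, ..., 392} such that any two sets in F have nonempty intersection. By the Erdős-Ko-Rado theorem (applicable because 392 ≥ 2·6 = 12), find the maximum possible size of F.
max |F| = C(391, 5) = 74225376693

Erdős-Ko-Rado (1961): when n ≥ 2k, max |F| = C(n−1, k−1). The bound is attained by the star {A : i ∈ A} for any fixed i ∈ [n]. Here C(392−1, 6−1) = C(391, 5) = 74225376693.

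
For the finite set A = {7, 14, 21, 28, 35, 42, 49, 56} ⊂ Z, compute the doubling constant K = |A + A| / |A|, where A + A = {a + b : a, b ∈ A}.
K = |A + A| / |A| = 15/8

Enumerate A + A = {a + b : a, b ∈ A}. With |A| = 8, there are |A|^2 = 64 ordered sum pairs; collecting distinct values, A + A = {14, 21, 28, 35, 42, 49, 56, 63, 70, 77, 84, 91, 98, 105, 112}, so |A + A| = 15. Thus K = 15/8. Here |A + A| = 2|A| − 1 = 15, the minimum possible — so K = 15/8 is minimal, which holds iff A is an arithmetic progression.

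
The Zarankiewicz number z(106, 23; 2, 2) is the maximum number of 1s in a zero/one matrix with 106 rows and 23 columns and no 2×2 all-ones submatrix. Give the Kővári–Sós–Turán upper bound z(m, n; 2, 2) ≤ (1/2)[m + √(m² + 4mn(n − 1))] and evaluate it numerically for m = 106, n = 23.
z(106, 23; 2, 2) ≤ (1/2)[106 + √(106² + 4·106·23·22)] = (1/2)[106 + √225780] = 290.5816

Kővári–Sós–Turán: let r_1, ..., r_106 be the row sums and z = Σ r_i the total number of 1s. Each pair of columns can share at most one row with both entries 1 (else a 2×2 all-ones block appears), so Σ_i C(r_i, 2) ≤ C(23, 2) = 253. By convexity Σ_i C(r_i, 2) ≥ 106·C(z/106, 2) = z(z − 106)/(2·106), giving z² − 106z − 106·23·22 ≤ 0 and hence z ≤ (1/2)[106 + √(11236 + 4·53636)] = (1/2)[106 + √225780] ≈ (1/2)(106 + 475.1631) = 290.5816.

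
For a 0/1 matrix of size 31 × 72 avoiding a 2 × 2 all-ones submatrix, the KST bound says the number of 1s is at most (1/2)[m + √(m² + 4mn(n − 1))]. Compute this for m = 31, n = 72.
z(31, 72; 2, 2) ≤ (1/2)[31 + √(31² + 4·31·72·71)] = (1/2)[31 + √634849] = 413.8871

Kővári–Sós–Turán: let r_1, ..., r_31 be the row sums and z = Σ r_i the total number of 1s. Each pair of columns can share at most one row with both entries 1 (else a 2×2 all-ones block appears), so Σ_i C(r_i, 2) ≤ C(72, 2) = 2556. By convexity Σ_i C(r_i, 2) ≥ 31·C(z/31, 2) = z(z − 31)/(2·31), giving z² − 31z − 31·72·71 ≤ 0 and hence z ≤ (1/2)[31 + √(961 + 4·158472)] = (1/2)[31 + √634849] ≈ (1/2)(31 + 796.7741) = 413.8871.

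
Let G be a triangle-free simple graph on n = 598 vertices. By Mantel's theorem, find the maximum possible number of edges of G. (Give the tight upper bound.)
ex(598, K_3) = ⌊598^2/4⌋ = 89401

Mantel (1907): a triangle-free graph on n vertices has at most ⌊n^2/4⌋ edges, with equality for the complete bipartite graph K_{⌊n/2⌋, ⌈n/2⌉}. For n = 598: ⌊598^2/4⌋ = ⌊357604/4⌋ = 89401. The extremal graph is K_{299, 299}, which has 299·299 = 89401 edges.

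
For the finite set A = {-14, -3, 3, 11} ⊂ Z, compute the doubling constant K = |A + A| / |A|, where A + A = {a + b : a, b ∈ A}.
K = |A + A| / |A| = 10/4 = 5/2

Enumerate A + A = {a + b : a, b ∈ A}. With |A| = 4, there are |A|^2 = 16 ordered sum pairs; collecting distinct values, A + A = {-28, -17, -11, -6, -3, 0, 6, 8, 14, 22}, so |A + A| = 10. Thus K = 10/4 = 5/2. For comparison, the minimum possible |A + A| over all 4-element sets is 2·4 − 1 = 7 (so min K = 7/4), attained only by arithmetic progressions.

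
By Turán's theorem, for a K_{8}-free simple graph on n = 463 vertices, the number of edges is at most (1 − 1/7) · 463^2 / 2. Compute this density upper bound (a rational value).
Turán density bound = (6/7) · 463^2/2 = 643107/7 ≈ 91872.4286

Turán's theorem: ex(n, K_{r+1}) is achieved by the complete r-partite Turán graph T(n, r) with parts as balanced as possible, and is at most (1 − 1/r) · n^2/2. For r = 7, n = 463: the density bound is (6/7) · 214369/2 = 643107/7 ≈ 91872.4286. The integer-valued extremum is e(T(463, 7)) = 91872, which is strictly less than the density bound 643107/7 since 7 ∤ 463 (the parts of T(463, 7) cannot all be equal).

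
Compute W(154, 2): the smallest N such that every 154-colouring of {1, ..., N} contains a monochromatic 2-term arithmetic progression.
W(154, 2) = 154 + 1 = 155

A 2-term AP is any pair of integers, so a monochromatic 2-AP exists iff some colour is used at least twice. With 154 colours, the colouring i ↦ i on {1, ..., 154} uses each colour once, avoiding any monochromatic pair, so W(154, 2) > 154. For {1, ..., 155}, pigeonhole forces two integers of the same colour, which form a monochromatic 2-AP. Hence W(154, 2) = 155.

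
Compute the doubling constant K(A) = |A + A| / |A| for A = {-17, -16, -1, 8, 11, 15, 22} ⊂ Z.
K = |A + A| / |A| = 26/7

Enumerate A + A = {a + b : a, b ∈ A}. With |A| = 7, there are |A|^2 = 49 ordered sum pairs; collecting distinct values, A + A = {-34, -33, -32, -18, -17, -9, -8, -6, -5, -2, -1, 5, 6, 7, 10, 14, 16, 19, 21, 22, 23, 26, 30, 33, 37, 44}, so |A + A| = 26. Thus K = 26/7. For comparison, the minimum possible |A + A| over all 7-element sets is 2·7 − 1 = 13 (so min K = 13/7), attained only by arithmetic progressions.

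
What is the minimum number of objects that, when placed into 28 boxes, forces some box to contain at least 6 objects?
n = (6 − 1)·28 + 1 = 141

By the generalised pigeonhole principle, to guarantee some box contains ≥ r objects we need more than (r − 1) · k objects total. Threshold: n = (r − 1) · k + 1. With r = 6 and k = 28: n = 5 · 28 + 1 = 140 + 1 = 141. For n = 140 = 5 · 28, we can put exactly 5 objects in every box, avoiding 6 in any single one — so 141 is tight.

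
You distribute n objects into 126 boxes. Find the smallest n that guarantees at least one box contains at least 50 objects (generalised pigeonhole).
n = (50 − 1)·126 + 1 = 6175

By the generalised pigeonhole principle, to guarantee some box contains ≥ r objects we need more than (r − 1) · k objects total. Threshold: n = (r − 1) · k + 1. With r = 50 and k = 126: n = 49 · 126 + 1 = 6174 + 1 = 6175. For n = 6174 = 49 · 126, we can put exactly 49 objects in every box, avoiding 50 in any single one — so 6175 is tight.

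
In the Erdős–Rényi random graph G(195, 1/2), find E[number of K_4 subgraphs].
E[# K_4] = C(195, 4) · (1/2)^C(4, 2) = 58409520 / 2^6 = 3650595/4 = 912648.75

For each 4-subset S of vertices (there are C(195, 4) = 58409520 such S), let X_S = 1 if S induces a K_4 (all C(4, 2) = 6 edges present). Then P(X_S = 1) = (1/2)^6 = 1/64. By linearity of expectation, E[# K_4] = C(195, 4) · (1/2)^6 = 58409520 / 64 = 3650595/4 = 912648.75.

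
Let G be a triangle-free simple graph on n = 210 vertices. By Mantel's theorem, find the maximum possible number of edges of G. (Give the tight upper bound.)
ex(210, K_3) = ⌊210^2/4⌋ = 11025

Mantel (1907): a triangle-free graph on n vertices has at most ⌊n^2/4⌋ edges, with equality for the complete bipartite graph K_{⌊n/2⌋, ⌈n/2⌉}. For n = 210: ⌊210^2/4⌋ = ⌊44100/4⌋ = 11025. The extremal graph is K_{105, 105}, which has 105·105 = 11025 edges.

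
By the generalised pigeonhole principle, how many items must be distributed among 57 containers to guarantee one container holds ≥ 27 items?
n = (27 − 1)·57 + 1 = 1483

By the generalised pigeonhole principle, to guarantee some box contains ≥ r objects we need more than (r − 1) · k objects total. Threshold: n = (r − 1) · k + 1. With r = 27 and k = 57: n = 26 · 57 + 1 = 1482 + 1 = 1483. For n = 1482 = 26 · 57, we can put exactly 26 objects in every box, avoiding 27 in any single one — so 1483 is tight.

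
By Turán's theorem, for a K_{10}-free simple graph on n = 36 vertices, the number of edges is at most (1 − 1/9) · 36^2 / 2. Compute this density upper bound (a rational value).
Turán density bound = (8/9) · 36^2/2 = 576

Turán's theorem: ex(n, K_{r+1}) is achieved by the complete r-partite Turán graph T(n, r) with parts as balanced as possible, and is at most (1 − 1/r) · n^2/2. For r = 9, n = 36: the density bound is (8/9) · 1296/2 = 576. Since 9 ∣ 36, the Turán graph T(36, 9) has parts of equal size 4, and its edge count e(T(36, 9)) = 576 attains the density bound exactly.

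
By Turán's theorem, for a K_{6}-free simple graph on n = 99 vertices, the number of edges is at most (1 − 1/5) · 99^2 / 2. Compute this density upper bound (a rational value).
Turán density bound = (4/5) · 99^2/2 = 19602/5 ≈ 3920.4

Turán's theorem: ex(n, K_{r+1}) is achieved by the complete r-partite Turán graph T(n, r) with parts as balanced as possible, and is at most (1 − 1/r) · n^2/2. For r = 5, n = 99: the density bound is (4/5) · 9801/2 = 19602/5 ≈ 3920.4. The integer-valued extremum is e(T(99, 5)) = 3920, which is strictly less than the density bound 19602/5 since 5 ∤ 99 (the parts of T(99, 5) cannot all be equal).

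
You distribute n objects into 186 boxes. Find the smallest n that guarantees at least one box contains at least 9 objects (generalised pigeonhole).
n = (9 − 1)·186 + 1 = 1489

By the generalised pigeonhole principle, to guarantee some box contains ≥ r objects we need more than (r − 1) · k objects total. Threshold: n = (r − 1) · k + 1. With r = 9 and k = 186: n = 8 · 186 + 1 = 1488 + 1 = 1489. For n = 1488 = 8 · 186, we can put exactly 8 objects in every box, avoiding 9 in any single one — so 1489 is tight.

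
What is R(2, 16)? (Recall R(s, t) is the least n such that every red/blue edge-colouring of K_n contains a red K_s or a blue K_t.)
R(2, 16) = 16

R(2, k) = k for all k ≥ 2: in a 2-colouring of K_k, either some edge is red (a red K_2) or all edges are blue (a blue K_k). And K_{15} coloured all-blue has no blue K_16, so R(2, 16) > 15. Hence R(2, 16) = 16.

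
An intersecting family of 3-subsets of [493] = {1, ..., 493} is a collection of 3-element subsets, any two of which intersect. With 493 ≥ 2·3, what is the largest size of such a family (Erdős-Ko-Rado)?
max |F| = C(492, 2) = 120786

The Erdős-Ko-Rado theorem states: for n ≥ 2k, an intersecting family of k-subsets of an n-element set has size at most C(n − 1, k − 1), with equality for 'star' families {A ⊆ [n] : |A| = k, i ∈ A} (fix an element i). For n = 493, k = 3: C(492, 2) = 120786.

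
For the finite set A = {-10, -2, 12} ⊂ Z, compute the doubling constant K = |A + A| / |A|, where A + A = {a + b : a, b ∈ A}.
K = |A + A| / |A| = 6/3 = 2

Enumerate A + A = {a + b : a, b ∈ A}. With |A| = 3, there are |A|^2 = 9 ordered sum pairs; collecting distinct values, A + A = {-20, -12, -4, 2, 10, 24}, so |A + A| = 6. Thus K = 6/3 = 2. For comparison, the minimum possible |A + A| over all 3-element sets is 2·3 − 1 = 5 (so min K = 5/3), attained only by arithmetic progressions.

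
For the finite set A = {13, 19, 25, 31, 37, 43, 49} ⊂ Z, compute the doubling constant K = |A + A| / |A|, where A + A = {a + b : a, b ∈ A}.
K = |A + A| / |A| = 13/7

Enumerate A + A = {a + b : a, b ∈ A}. With |A| = 7, there are |A|^2 = 49 ordered sum pairs; collecting distinct values, A + A = {26, 32, 38, 44, 50, 56, 62, 68, 74, 80, 86, 92, 98}, so |A + A| = 13. Thus K = 13/7. Here |A + A| = 2|A| − 1 = 13, the minimum possible — so K = 13/7 is minimal, which holds iff A is an arithmetic progression.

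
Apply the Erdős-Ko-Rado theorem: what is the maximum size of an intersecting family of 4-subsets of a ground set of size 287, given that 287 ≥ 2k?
max |F| = C(286, 3) = 3858140

The Erdős-Ko-Rado theorem states: for n ≥ 2k, an intersecting family of k-subsets of an n-element set has size at most C(n − 1, k − 1), with equality for 'star' families {A ⊆ [n] : |A| = k, i ∈ A} (fix an element i). For n = 287, k = 4: C(286, 3) = 3858140.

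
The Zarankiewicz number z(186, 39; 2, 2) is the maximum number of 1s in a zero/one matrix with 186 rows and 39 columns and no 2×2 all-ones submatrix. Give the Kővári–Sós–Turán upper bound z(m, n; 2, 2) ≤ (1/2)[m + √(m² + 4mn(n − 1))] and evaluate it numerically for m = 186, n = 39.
z(186, 39; 2, 2) ≤ (1/2)[186 + √(186² + 4·186·39·38)] = (1/2)[186 + √1137204] = 626.1988

Kővári–Sós–Turán: let r_1, ..., r_186 be the row sums and z = Σ r_i the total number of 1s. Each pair of columns can share at most one row with both entries 1 (else a 2×2 all-ones block appears), so Σ_i C(r_i, 2) ≤ C(39, 2) = 741. By convexity Σ_i C(r_i, 2) ≥ 186·C(z/186, 2) = z(z − 186)/(2·186), giving z² − 186z − 186·39·38 ≤ 0 and hence z ≤ (1/2)[186 + √(34596 + 4·275652)] = (1/2)[186 + √1137204] ≈ (1/2)(186 + 1066.3977) = 626.1988.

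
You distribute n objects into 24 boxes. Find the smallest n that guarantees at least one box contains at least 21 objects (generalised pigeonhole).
n = (21 − 1)·24 + 1 = 481

By the generalised pigeonhole principle, to guarantee some box contains ≥ r objects we need more than (r − 1) · k objects total. Threshold: n = (r − 1) · k + 1. With r = 21 and k = 24: n = 20 · 24 + 1 = 480 + 1 = 481. For n = 480 = 20 · 24, we can put exactly 20 objects in every box, avoiding 21 in any single one — so 481 is tight.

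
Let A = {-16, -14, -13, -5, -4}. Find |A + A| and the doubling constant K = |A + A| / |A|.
K = |A + A| / |A| = 14/5

Enumerate A + A = {a + b : a, b ∈ A}. With |A| = 5, there are |A|^2 = 25 ordered sum pairs; collecting distinct values, A + A = {-32, -30, -29, -28, -27, -26, -21, -20, -19, -18, -17, -10, -9, -8}, so |A + A| = 14. Thus K = 14/5. For comparison, the minimum possible |A + A| over all 5-element sets is 2·5 − 1 = 9 (so min K = 9/5), attained only by arithmetic progressions.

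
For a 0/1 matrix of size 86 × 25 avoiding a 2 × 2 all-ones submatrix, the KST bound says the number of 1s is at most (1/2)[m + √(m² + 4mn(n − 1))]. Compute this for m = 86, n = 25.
z(86, 25; 2, 2) ≤ (1/2)[86 + √(86² + 4·86·25·24)] = (1/2)[86 + √213796] = 274.1904

Kővári–Sós–Turán: let r_1, ..., r_86 be the row sums and z = Σ r_i the total number of 1s. Each pair of columns can share at most one row with both entries 1 (else a 2×2 all-ones block appears), so Σ_i C(r_i, 2) ≤ C(25, 2) = 300. By convexity Σ_i C(r_i, 2) ≥ 86·C(z/86, 2) = z(z − 86)/(2·86), giving z² − 86z − 86·25·24 ≤ 0 and hence z ≤ (1/2)[86 + √(7396 + 4·51600)] = (1/2)[86 + √213796] ≈ (1/2)(86 + 462.3808) = 274.1904.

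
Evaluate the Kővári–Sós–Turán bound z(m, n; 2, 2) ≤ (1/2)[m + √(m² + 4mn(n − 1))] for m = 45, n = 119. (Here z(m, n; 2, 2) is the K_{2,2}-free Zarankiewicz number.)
z(45, 119; 2, 2) ≤ (1/2)[45 + √(45² + 4·45·119·118)] = (1/2)[45 + √2529585] = 817.7335

Kővári–Sós–Turán: let r_1, ..., r_45 be the row sums and z = Σ r_i the total number of 1s. Each pair of columns can share at most one row with both entries 1 (else a 2×2 all-ones block appears), so Σ_i C(r_i, 2) ≤ C(119, 2) = 7021. By convexity Σ_i C(r_i, 2) ≥ 45·C(z/45, 2) = z(z − 45)/(2·45), giving z² − 45z − 45·119·118 ≤ 0 and hence z ≤ (1/2)[45 + √(2025 + 4·631890)] = (1/2)[45 + √2529585] ≈ (1/2)(45 + 1590.4669) = 817.7335.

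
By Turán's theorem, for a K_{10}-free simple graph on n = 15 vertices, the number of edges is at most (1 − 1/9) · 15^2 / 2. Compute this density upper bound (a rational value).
Turán density bound = (8/9) · 15^2/2 = 100

Turán's theorem: ex(n, K_{r+1}) is achieved by the complete r-partite Turán graph T(n, r) with parts as balanced as possible, and is at most (1 − 1/r) · n^2/2. For r = 9, n = 15: the density bound is (8/9) · 225/2 = 100. The integer-valued extremum is e(T(15, 9)) = 99, which is strictly less than the density bound 100 since 9 ∤ 15 (the parts of T(15, 9) cannot all be equal).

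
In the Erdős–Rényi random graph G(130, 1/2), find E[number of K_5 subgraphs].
E[# K_5] = C(130, 5) · (1/2)^C(5, 2) = 286243776 / 2^10 = 4472559/16 = 279534.9375

For each 5-subset S of vertices (there are C(130, 5) = 286243776 such S), let X_S = 1 if S induces a K_5 (all C(5, 2) = 10 edges present). Then P(X_S = 1) = (1/2)^10 = 1/1024. By linearity of expectation, E[# K_5] = C(130, 5) · (1/2)^10 = 286243776 / 1024 = 4472559/16 = 279534.9375.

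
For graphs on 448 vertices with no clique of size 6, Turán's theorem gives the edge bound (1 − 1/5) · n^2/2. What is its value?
Turán density bound = (4/5) · 448^2/2 = 401408/5 ≈ 80281.6

Turán's theorem: ex(n, K_{r+1}) is achieved by the complete r-partite Turán graph T(n, r) with parts as balanced as possible, and is at most (1 − 1/r) · n^2/2. For r = 5, n = 448: the density bound is (4/5) · 200704/2 = 401408/5 ≈ 80281.6. The integer-valued extremum is e(T(448, 5)) = 80281, which is strictly less than the density bound 401408/5 since 5 ∤ 448 (the parts of T(448, 5) cannot all be equal).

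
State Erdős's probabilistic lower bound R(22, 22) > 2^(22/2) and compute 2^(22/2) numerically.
2^(22/2) = 2048; so R(22, 22) > 2048

Colour each edge of K_n uniformly at random with red/blue. The expected number of monochromatic K_22 is C(n, 22) · 2 · 2^(−C(22,2)). If C(n, 22) · 2^(1 − C(22,2)) < 1, then with positive probability no monochromatic K_22 exists, so R(22, 22) > n. The standard estimate C(n, 22) ≤ n^22/22! shows this inequality holds whenever n ≤ 2^(22/2) (since 22! · 2^(C(22,2) − 1) > 2^(22^2/2) ≥ n^22). Hence R(22, 22) > 2^(22/2) = 2048.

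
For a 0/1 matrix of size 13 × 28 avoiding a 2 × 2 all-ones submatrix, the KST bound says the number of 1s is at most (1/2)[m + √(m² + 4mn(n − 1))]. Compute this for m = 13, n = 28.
z(13, 28; 2, 2) ≤ (1/2)[13 + √(13² + 4·13·28·27)] = (1/2)[13 + √39481] = 105.8491

Kővári–Sós–Turán: let r_1, ..., r_13 be the row sums and z = Σ r_i the total number of 1s. Each pair of columns can share at most one row with both entries 1 (else a 2×2 all-ones block appears), so Σ_i C(r_i, 2) ≤ C(28, 2) = 378. By convexity Σ_i C(r_i, 2) ≥ 13·C(z/13, 2) = z(z − 13)/(2·13), giving z² − 13z − 13·28·27 ≤ 0 and hence z ≤ (1/2)[13 + √(169 + 4·9828)] = (1/2)[13 + √39481] ≈ (1/2)(13 + 198.6983) = 105.8491.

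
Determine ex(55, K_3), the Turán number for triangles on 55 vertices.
ex(55, K_3) = ⌊55^2/4⌋ = 756

Mantel (1907): a triangle-free graph on n vertices has at most ⌊n^2/4⌋ edges, with equality for the complete bipartite graph K_{⌊n/2⌋, ⌈n/2⌉}. For n = 55: ⌊55^2/4⌋ = ⌊3025/4⌋ = 756. The extremal graph is K_{27, 28}, which has 27·28 = 756 edges.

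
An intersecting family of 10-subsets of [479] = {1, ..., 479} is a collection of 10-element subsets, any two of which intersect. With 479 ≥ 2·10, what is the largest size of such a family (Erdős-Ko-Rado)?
max |F| = C(478, 9) = 3328005621681288350

The Erdős-Ko-Rado theorem states: for n ≥ 2k, an intersecting family of k-subsets of an n-element set has size at most C(n − 1, k − 1), with equality for 'star' families {A ⊆ [n] : |A| = k, i ∈ A} (fix an element i). For n = 479, k = 10: C(478, 9) = 3328005621681288350.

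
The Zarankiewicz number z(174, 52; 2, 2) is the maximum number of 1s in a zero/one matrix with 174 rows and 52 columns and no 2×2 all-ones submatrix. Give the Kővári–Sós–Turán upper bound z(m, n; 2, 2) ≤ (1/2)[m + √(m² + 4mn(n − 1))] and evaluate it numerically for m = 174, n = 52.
z(174, 52; 2, 2) ≤ (1/2)[174 + √(174² + 4·174·52·51)] = (1/2)[174 + √1876068] = 771.8482

Kővári–Sós–Turán: let r_1, ..., r_174 be the row sums and z = Σ r_i the total number of 1s. Each pair of columns can share at most one row with both entries 1 (else a 2×2 all-ones block appears), so Σ_i C(r_i, 2) ≤ C(52, 2) = 1326. By convexity Σ_i C(r_i, 2) ≥ 174·C(z/174, 2) = z(z − 174)/(2·174), giving z² − 174z − 174·52·51 ≤ 0 and hence z ≤ (1/2)[174 + √(30276 + 4·461448)] = (1/2)[174 + √1876068] ≈ (1/2)(174 + 1369.6963) = 771.8482.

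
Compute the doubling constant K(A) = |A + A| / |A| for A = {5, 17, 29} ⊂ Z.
K = |A + A| / |A| = 5/3

Enumerate A + A = {a + b : a, b ∈ A}. With |A| = 3, there are |A|^2 = 9 ordered sum pairs; collecting distinct values, A + A = {10, 22, 34, 46, 58}, so |A + A| = 5. Thus K = 5/3. Here |A + A| = 2|A| − 1 = 5, the minimum possible — so K = 5/3 is minimal, which holds iff A is an arithmetic progression.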